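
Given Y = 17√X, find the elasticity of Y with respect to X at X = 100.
Elasticity = 1/2

Elasticity = (dY/dX) · (X/Y)

dY/dX = 17/(2·√X)
At X = 100: dY/dX = 17/20, Y = 170

Elasticity = (17/20) · (100 / 170) = 1/2

Interpretation: for a small percentage change in X, the percentage change in Y is approximately 0.50 times as large.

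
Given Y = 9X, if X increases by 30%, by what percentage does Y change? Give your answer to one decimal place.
30.0%

For Y = 9X:
If X → X(1 + 0.3)
Then Y → Y · (1 + 0.3)^1
     = Y · 1.3000

Percentage change = ((1 + 0.3)^1 − 1) × 100% = 30.0%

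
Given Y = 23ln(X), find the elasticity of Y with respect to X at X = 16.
Elasticity = 1/ln(16) ≈ 0.3607

Elasticity = (dY/dX) · (X/Y)

dY/dX = 23/X
At X = 16: dY/dX = 23/16, Y = 23·ln(16)

Elasticity = (23/16) · (16 / (23·ln(16))) = 1/ln(16) ≈ 0.3607

Interpretation: for a small percentage change in X, the percentage change in Y is approximately 0.36 times as large.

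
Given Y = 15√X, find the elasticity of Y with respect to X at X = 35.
Elasticity = 1/2

Elasticity = (dY/dX) · (X/Y)

dY/dX = 15/(2·√X)
At X = 35: dY/dX = 3·√35/14, Y = 15·√35

Elasticity = (3·√35/14) · (35 / (15·√35)) = 1/2

Interpretation: for a small percentage change in X, the percentage change in Y is approximately 0.50 times as large.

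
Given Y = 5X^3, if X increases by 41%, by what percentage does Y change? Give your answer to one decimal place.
180.3%

For Y = 5X^3:
If X → X(1 + 0.41)
Then Y → Y · (1 + 0.41)^3
     ≈ Y · 2.8032

Percentage change = ((1 + 0.41)^3 − 1) × 100% ≈ 180.3%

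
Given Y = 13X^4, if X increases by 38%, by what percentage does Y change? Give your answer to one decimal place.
262.7%

For Y = 13X^4:
If X → X(1 + 0.38)
Then Y → Y · (1 + 0.38)^4
     ≈ Y · 3.6267

Percentage change = ((1 + 0.38)^4 − 1) × 100% ≈ 262.7%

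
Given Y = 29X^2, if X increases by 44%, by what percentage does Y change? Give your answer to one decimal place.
107.4%

For Y = 29X^2:
If X → X(1 + 0.44)
Then Y → Y · (1 + 0.44)^2
     = Y · 2.0736

Percentage change = ((1 + 0.44)^2 − 1) × 100% ≈ 107.4%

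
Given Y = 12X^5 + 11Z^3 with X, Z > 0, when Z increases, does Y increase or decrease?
Y increases

Taking the partial derivative:
∂Y/∂Z = 33Z^2

∂Y/∂Z = 33Z^2 > 0 (assuming positive values)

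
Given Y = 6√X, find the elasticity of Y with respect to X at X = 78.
Elasticity = 1/2

Elasticity = (dY/dX) · (X/Y)

dY/dX = 3/√X
At X = 78: dY/dX = √78/26, Y = 6·√78

Elasticity = (√78/26) · (78 / (6·√78)) = 1/2

Interpretation: for a small percentage change in X, the percentage change in Y is approximately 0.50 times as large.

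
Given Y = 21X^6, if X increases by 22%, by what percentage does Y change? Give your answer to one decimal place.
229.7%

For Y = 21X^6:
If X → X(1 + 0.22)
Then Y → Y · (1 + 0.22)^6
     ≈ Y · 3.2973

Percentage change = ((1 + 0.22)^6 − 1) × 100% ≈ 229.7%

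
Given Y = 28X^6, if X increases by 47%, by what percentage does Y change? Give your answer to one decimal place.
909.0%

For Y = 28X^6:
If X → X(1 + 0.47)
Then Y → Y · (1 + 0.47)^6
     ≈ Y · 10.0903

Percentage change = ((1 + 0.47)^6 − 1) × 100% ≈ 909.0%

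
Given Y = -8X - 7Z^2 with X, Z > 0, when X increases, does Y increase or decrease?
Y decreases

Taking the partial derivative:
∂Y/∂X = -8

∂Y/∂X = -8 < 0 (assuming positive values)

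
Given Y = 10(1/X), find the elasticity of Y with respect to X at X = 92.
Elasticity = -1

Elasticity = (dY/dX) · (X/Y)

dY/dX = -10/X²
At X = 92: dY/dX = -5/4232, Y = 5/46

Elasticity = (-5/4232) · (92 / (5/46)) = -1

Interpretation: for a small percentage change in X, the percentage change in Y is approximately -1.00 times as large.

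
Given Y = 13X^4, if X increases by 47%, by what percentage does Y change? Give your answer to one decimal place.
366.9%

For Y = 13X^4:
If X → X(1 + 0.47)
Then Y → Y · (1 + 0.47)^4
     ≈ Y · 4.6695

Percentage change = ((1 + 0.47)^4 − 1) × 100% ≈ 366.9%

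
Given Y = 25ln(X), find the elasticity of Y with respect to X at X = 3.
Elasticity = 1/ln(3) ≈ 0.9102

Elasticity = (dY/dX) · (X/Y)

dY/dX = 25/X
At X = 3: dY/dX = 25/3, Y = 25·ln(3)

Elasticity = (25/3) · (3 / (25·ln(3))) = 1/ln(3) ≈ 0.9102

Interpretation: for a small percentage change in X, the percentage change in Y is approximately 0.91 times as large.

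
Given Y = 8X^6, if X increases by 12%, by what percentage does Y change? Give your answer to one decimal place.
97.4%

For Y = 8X^6:
If X → X(1 + 0.12)
Then Y → Y · (1 + 0.12)^6
     ≈ Y · 1.9738

Percentage change = ((1 + 0.12)^6 − 1) × 100% ≈ 97.4%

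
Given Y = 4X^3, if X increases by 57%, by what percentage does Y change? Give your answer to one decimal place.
287.0%

For Y = 4X^3:
If X → X(1 + 0.57)
Then Y → Y · (1 + 0.57)^3
     ≈ Y · 3.8699

Percentage change = ((1 + 0.57)^3 − 1) × 100% ≈ 287.0%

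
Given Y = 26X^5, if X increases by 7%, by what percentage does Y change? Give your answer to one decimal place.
40.3%

For Y = 26X^5:
If X → X(1 + 0.07)
Then Y → Y · (1 + 0.07)^5
     ≈ Y · 1.4026

Percentage change = ((1 + 0.07)^5 − 1) × 100% ≈ 40.3%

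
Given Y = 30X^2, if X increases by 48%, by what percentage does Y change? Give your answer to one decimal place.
119.0%

For Y = 30X^2:
If X → X(1 + 0.48)
Then Y → Y · (1 + 0.48)^2
     = Y · 2.1904

Percentage change = ((1 + 0.48)^2 − 1) × 100% ≈ 119.0%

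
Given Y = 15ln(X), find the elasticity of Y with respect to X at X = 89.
Elasticity = 1/ln(89) ≈ 0.2228

Elasticity = (dY/dX) · (X/Y)

dY/dX = 15/X
At X = 89: dY/dX = 15/89, Y = 15·ln(89)

Elasticity = (15/89) · (89 / (15·ln(89))) = 1/ln(89) ≈ 0.2228

Interpretation: for a small percentage change in X, the percentage change in Y is approximately 0.22 times as large.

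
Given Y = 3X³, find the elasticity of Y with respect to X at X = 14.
Elasticity = 3

Elasticity = (dY/dX) · (X/Y)

dY/dX = 9·X²
At X = 14: dY/dX = 1764, Y = 8232

Elasticity = 1764 · (14 / 8232) = 3

Interpretation: for a small percentage change in X, the percentage change in Y is approximately 3.00 times as large.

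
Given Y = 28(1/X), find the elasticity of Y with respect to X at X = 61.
Elasticity = -1

Elasticity = (dY/dX) · (X/Y)

dY/dX = -28/X²
At X = 61: dY/dX = -28/3721, Y = 28/61

Elasticity = (-28/3721) · (61 / (28/61)) = -1

Interpretation: for a small percentage change in X, the percentage change in Y is approximately -1.00 times as large.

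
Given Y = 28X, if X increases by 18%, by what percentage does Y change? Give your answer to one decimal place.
18.0%

For Y = 28X:
If X → X(1 + 0.18)
Then Y → Y · (1 + 0.18)^1
     = Y · 1.1800

Percentage change = ((1 + 0.18)^1 − 1) × 100% = 18.0%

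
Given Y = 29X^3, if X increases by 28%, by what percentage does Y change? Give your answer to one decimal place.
109.7%

For Y = 29X^3:
If X → X(1 + 0.28)
Then Y → Y · (1 + 0.28)^3
     ≈ Y · 2.0972

Percentage change = ((1 + 0.28)^3 − 1) × 100% ≈ 109.7%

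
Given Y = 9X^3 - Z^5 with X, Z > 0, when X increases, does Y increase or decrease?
Y increases

Taking the partial derivative:
∂Y/∂X = 27X^2

∂Y/∂X = 27X^2 > 0 (assuming positive values)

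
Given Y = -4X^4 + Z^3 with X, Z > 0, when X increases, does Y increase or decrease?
Y decreases

Taking the partial derivative:
∂Y/∂X = -16X^3

∂Y/∂X = -16X^3 < 0 (assuming positive values)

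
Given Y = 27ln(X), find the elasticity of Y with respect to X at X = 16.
Elasticity = 1/ln(16) ≈ 0.3607

Elasticity = (dY/dX) · (X/Y)

dY/dX = 27/X
At X = 16: dY/dX = 27/16, Y = 27·ln(16)

Elasticity = (27/16) · (16 / (27·ln(16))) = 1/ln(16) ≈ 0.3607

Interpretation: for a small percentage change in X, the percentage change in Y is approximately 0.36 times as large.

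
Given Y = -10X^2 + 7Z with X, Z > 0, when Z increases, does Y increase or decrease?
Y increases

Taking the partial derivative:
∂Y/∂Z = 7

∂Y/∂Z = 7 > 0 (assuming positive values)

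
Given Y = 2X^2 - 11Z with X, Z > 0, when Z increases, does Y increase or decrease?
Y decreases

Taking the partial derivative:
∂Y/∂Z = -11

∂Y/∂Z = -11 < 0 (assuming positive values)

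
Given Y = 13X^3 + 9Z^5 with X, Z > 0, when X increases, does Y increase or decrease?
Y increases

Taking the partial derivative:
∂Y/∂X = 39X^2

∂Y/∂X = 39X^2 > 0 (assuming positive values)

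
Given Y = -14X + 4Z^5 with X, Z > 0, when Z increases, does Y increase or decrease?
Y increases

Taking the partial derivative:
∂Y/∂Z = 20Z^4

∂Y/∂Z = 20Z^4 > 0 (assuming positive values)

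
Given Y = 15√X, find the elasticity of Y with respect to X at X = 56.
Elasticity = 1/2

Elasticity = (dY/dX) · (X/Y)

dY/dX = 15/(2·√X)
At X = 56: dY/dX = 15·√14/56, Y = 30·√14

Elasticity = (15·√14/56) · (56 / (30·√14)) = 1/2

Interpretation: for a small percentage change in X, the percentage change in Y is approximately 0.50 times as large.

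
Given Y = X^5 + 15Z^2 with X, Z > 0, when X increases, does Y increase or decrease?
Y increases

Taking the partial derivative:
∂Y/∂X = 5X^4

∂Y/∂X = 5X^4 > 0 (assuming positive values)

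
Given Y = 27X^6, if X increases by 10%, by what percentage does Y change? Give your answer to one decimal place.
77.2%

For Y = 27X^6:
If X → X(1 + 0.1)
Then Y → Y · (1 + 0.1)^6
     ≈ Y · 1.7716

Percentage change = ((1 + 0.1)^6 − 1) × 100% ≈ 77.2%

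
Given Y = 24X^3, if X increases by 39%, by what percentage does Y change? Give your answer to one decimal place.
168.6%

For Y = 24X^3:
If X → X(1 + 0.39)
Then Y → Y · (1 + 0.39)^3
     ≈ Y · 2.6856

Percentage change = ((1 + 0.39)^3 − 1) × 100% ≈ 168.6%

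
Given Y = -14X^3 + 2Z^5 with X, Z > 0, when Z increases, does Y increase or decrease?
Y increases

Taking the partial derivative:
∂Y/∂Z = 10Z^4

∂Y/∂Z = 10Z^4 > 0 (assuming positive values)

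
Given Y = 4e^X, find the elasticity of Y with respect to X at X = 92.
Elasticity = 92

Elasticity = (dY/dX) · (X/Y)

dY/dX = 4·e^X
At X = 92: dY/dX = 4·e^92, Y = 4·e^92

Elasticity = (4·e^92) · (92 / (4·e^92)) = 92

Interpretation: for a small percentage change in X, the percentage change in Y is approximately 92.00 times as large.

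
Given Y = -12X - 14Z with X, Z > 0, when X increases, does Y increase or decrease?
Y decreases

Taking the partial derivative:
∂Y/∂X = -12

∂Y/∂X = -12 < 0 (assuming positive values)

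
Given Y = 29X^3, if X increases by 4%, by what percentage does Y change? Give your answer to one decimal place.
12.5%

For Y = 29X^3:
If X → X(1 + 0.04)
Then Y → Y · (1 + 0.04)^3
     ≈ Y · 1.1249

Percentage change = ((1 + 0.04)^3 − 1) × 100% ≈ 12.5%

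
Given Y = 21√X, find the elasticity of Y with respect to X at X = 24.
Elasticity = 1/2

Elasticity = (dY/dX) · (X/Y)

dY/dX = 21/(2·√X)
At X = 24: dY/dX = 7·√6/8, Y = 42·√6

Elasticity = (7·√6/8) · (24 / (42·√6)) = 1/2

Interpretation: for a small percentage change in X, the percentage change in Y is approximately 0.50 times as large.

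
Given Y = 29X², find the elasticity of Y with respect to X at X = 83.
Elasticity = 2

Elasticity = (dY/dX) · (X/Y)

dY/dX = 58·X
At X = 83: dY/dX = 4814, Y = 199781

Elasticity = 4814 · (83 / 199781) = 2

Interpretation: for a small percentage change in X, the percentage change in Y is approximately 2.00 times as large.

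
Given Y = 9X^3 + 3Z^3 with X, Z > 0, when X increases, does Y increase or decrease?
Y increases

Taking the partial derivative:
∂Y/∂X = 27X^2

∂Y/∂X = 27X^2 > 0 (assuming positive values)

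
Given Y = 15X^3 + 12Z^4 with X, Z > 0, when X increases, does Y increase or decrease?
Y increases

Taking the partial derivative:
∂Y/∂X = 45X^2

∂Y/∂X = 45X^2 > 0 (assuming positive values)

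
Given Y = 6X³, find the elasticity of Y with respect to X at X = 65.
Elasticity = 3

Elasticity = (dY/dX) · (X/Y)

dY/dX = 18·X²
At X = 65: dY/dX = 76050, Y = 1647750

Elasticity = 76050 · (65 / 1647750) = 3

Interpretation: for a small percentage change in X, the percentage change in Y is approximately 3.00 times as large.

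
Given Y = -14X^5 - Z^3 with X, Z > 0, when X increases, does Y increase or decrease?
Y decreases

Taking the partial derivative:
∂Y/∂X = -70X^4

∂Y/∂X = -70X^4 < 0 (assuming positive values)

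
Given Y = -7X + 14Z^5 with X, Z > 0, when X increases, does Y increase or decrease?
Y decreases

Taking the partial derivative:
∂Y/∂X = -7

∂Y/∂X = -7 < 0 (assuming positive values)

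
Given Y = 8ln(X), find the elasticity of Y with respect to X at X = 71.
Elasticity = 1/ln(71) ≈ 0.2346

Elasticity = (dY/dX) · (X/Y)

dY/dX = 8/X
At X = 71: dY/dX = 8/71, Y = 8·ln(71)

Elasticity = (8/71) · (71 / (8·ln(71))) = 1/ln(71) ≈ 0.2346

Interpretation: for a small percentage change in X, the percentage change in Y is approximately 0.23 times as large.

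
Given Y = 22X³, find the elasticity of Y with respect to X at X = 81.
Elasticity = 3

Elasticity = (dY/dX) · (X/Y)

dY/dX = 66·X²
At X = 81: dY/dX = 433026, Y = 11691702

Elasticity = 433026 · (81 / 11691702) = 3

Interpretation: for a small percentage change in X, the percentage change in Y is approximately 3.00 times as large.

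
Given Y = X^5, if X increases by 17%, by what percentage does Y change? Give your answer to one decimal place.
119.2%

For Y = X^5:
If X → X(1 + 0.17)
Then Y → Y · (1 + 0.17)^5
     ≈ Y · 2.1924

Percentage change = ((1 + 0.17)^5 − 1) × 100% ≈ 119.2%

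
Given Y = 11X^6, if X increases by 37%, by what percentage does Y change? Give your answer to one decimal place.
561.2%

For Y = 11X^6:
If X → X(1 + 0.37)
Then Y → Y · (1 + 0.37)^6
     ≈ Y · 6.6119

Percentage change = ((1 + 0.37)^6 − 1) × 100% ≈ 561.2%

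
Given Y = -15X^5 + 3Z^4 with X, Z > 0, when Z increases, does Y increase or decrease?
Y increases

Taking the partial derivative:
∂Y/∂Z = 12Z^3

∂Y/∂Z = 12Z^3 > 0 (assuming positive values)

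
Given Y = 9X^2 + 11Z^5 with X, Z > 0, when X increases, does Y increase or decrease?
Y increases

Taking the partial derivative:
∂Y/∂X = 18X

∂Y/∂X = 18X > 0 (assuming positive values)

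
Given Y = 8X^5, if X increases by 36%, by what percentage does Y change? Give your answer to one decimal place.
365.3%

For Y = 8X^5:
If X → X(1 + 0.36)
Then Y → Y · (1 + 0.36)^5
     ≈ Y · 4.6526

Percentage change = ((1 + 0.36)^5 − 1) × 100% ≈ 365.3%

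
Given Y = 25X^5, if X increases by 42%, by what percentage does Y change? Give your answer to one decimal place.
477.4%

For Y = 25X^5:
If X → X(1 + 0.42)
Then Y → Y · (1 + 0.42)^5
     ≈ Y · 5.7735

Percentage change = ((1 + 0.42)^5 − 1) × 100% ≈ 477.4%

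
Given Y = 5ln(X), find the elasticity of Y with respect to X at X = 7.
Elasticity = 1/ln(7) ≈ 0.5139

Elasticity = (dY/dX) · (X/Y)

dY/dX = 5/X
At X = 7: dY/dX = 5/7, Y = 5·ln(7)

Elasticity = (5/7) · (7 / (5·ln(7))) = 1/ln(7) ≈ 0.5139

Interpretation: for a small percentage change in X, the percentage change in Y is approximately 0.51 times as large.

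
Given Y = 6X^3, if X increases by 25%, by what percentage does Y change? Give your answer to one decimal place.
95.3%

For Y = 6X^3:
If X → X(1 + 0.25)
Then Y → Y · (1 + 0.25)^3
     ≈ Y · 1.9531

Percentage change = ((1 + 0.25)^3 − 1) × 100% ≈ 95.3%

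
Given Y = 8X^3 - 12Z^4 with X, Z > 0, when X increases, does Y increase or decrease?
Y increases

Taking the partial derivative:
∂Y/∂X = 24X^2

∂Y/∂X = 24X^2 > 0 (assuming positive values)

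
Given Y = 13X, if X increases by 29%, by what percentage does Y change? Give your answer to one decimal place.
29.0%

For Y = 13X:
If X → X(1 + 0.29)
Then Y → Y · (1 + 0.29)^1
     = Y · 1.2900

Percentage change = ((1 + 0.29)^1 − 1) × 100% = 29.0%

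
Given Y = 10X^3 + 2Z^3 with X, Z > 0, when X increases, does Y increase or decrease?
Y increases

Taking the partial derivative:
∂Y/∂X = 30X^2

∂Y/∂X = 30X^2 > 0 (assuming positive values)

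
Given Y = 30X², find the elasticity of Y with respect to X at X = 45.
Elasticity = 2

Elasticity = (dY/dX) · (X/Y)

dY/dX = 60·X
At X = 45: dY/dX = 2700, Y = 60750

Elasticity = 2700 · (45 / 60750) = 2

Interpretation: for a small percentage change in X, the percentage change in Y is approximately 2.00 times as large.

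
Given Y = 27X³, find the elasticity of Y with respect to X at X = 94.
Elasticity = 3

Elasticity = (dY/dX) · (X/Y)

dY/dX = 81·X²
At X = 94: dY/dX = 715716, Y = 22425768

Elasticity = 715716 · (94 / 22425768) = 3

Interpretation: for a small percentage change in X, the percentage change in Y is approximately 3.00 times as large.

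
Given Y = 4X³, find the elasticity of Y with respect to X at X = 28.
Elasticity = 3

Elasticity = (dY/dX) · (X/Y)

dY/dX = 12·X²
At X = 28: dY/dX = 9408, Y = 87808

Elasticity = 9408 · (28 / 87808) = 3

Interpretation: for a small percentage change in X, the percentage change in Y is approximately 3.00 times as large.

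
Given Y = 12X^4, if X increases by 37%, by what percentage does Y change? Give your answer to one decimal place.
252.3%

For Y = 12X^4:
If X → X(1 + 0.37)
Then Y → Y · (1 + 0.37)^4
     ≈ Y · 3.5228

Percentage change = ((1 + 0.37)^4 − 1) × 100% ≈ 252.3%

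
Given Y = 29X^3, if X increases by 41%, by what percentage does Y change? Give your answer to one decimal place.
180.3%

For Y = 29X^3:
If X → X(1 + 0.41)
Then Y → Y · (1 + 0.41)^3
     ≈ Y · 2.8032

Percentage change = ((1 + 0.41)^3 − 1) × 100% ≈ 180.3%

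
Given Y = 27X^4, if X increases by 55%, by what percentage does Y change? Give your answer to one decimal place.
477.2%

For Y = 27X^4:
If X → X(1 + 0.55)
Then Y → Y · (1 + 0.55)^4
     ≈ Y · 5.7720

Percentage change = ((1 + 0.55)^4 − 1) × 100% ≈ 477.2%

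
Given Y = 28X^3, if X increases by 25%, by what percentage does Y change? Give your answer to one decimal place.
95.3%

For Y = 28X^3:
If X → X(1 + 0.25)
Then Y → Y · (1 + 0.25)^3
     ≈ Y · 1.9531

Percentage change = ((1 + 0.25)^3 − 1) × 100% ≈ 95.3%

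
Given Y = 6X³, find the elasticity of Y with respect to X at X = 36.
Elasticity = 3

Elasticity = (dY/dX) · (X/Y)

dY/dX = 18·X²
At X = 36: dY/dX = 23328, Y = 279936

Elasticity = 23328 · (36 / 279936) = 3

Interpretation: for a small percentage change in X, the percentage change in Y is approximately 3.00 times as large.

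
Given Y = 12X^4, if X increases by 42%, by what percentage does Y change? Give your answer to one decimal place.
306.6%

For Y = 12X^4:
If X → X(1 + 0.42)
Then Y → Y · (1 + 0.42)^4
     ≈ Y · 4.0659

Percentage change = ((1 + 0.42)^4 − 1) × 100% ≈ 306.6%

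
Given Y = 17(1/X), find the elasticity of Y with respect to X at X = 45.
Elasticity = -1

Elasticity = (dY/dX) · (X/Y)

dY/dX = -17/X²
At X = 45: dY/dX = -17/2025, Y = 17/45

Elasticity = (-17/2025) · (45 / (17/45)) = -1

Interpretation: for a small percentage change in X, the percentage change in Y is approximately -1.00 times as large.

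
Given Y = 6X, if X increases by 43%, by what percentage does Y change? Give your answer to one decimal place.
43.0%

For Y = 6X:
If X → X(1 + 0.43)
Then Y → Y · (1 + 0.43)^1
     = Y · 1.4300

Percentage change = ((1 + 0.43)^1 − 1) × 100% = 43.0%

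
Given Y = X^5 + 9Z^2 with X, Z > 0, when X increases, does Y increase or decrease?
Y increases

Taking the partial derivative:
∂Y/∂X = 5X^4

∂Y/∂X = 5X^4 > 0 (assuming positive values)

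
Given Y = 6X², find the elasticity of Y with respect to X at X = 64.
Elasticity = 2

Elasticity = (dY/dX) · (X/Y)

dY/dX = 12·X
At X = 64: dY/dX = 768, Y = 24576

Elasticity = 768 · (64 / 24576) = 2

Interpretation: for a small percentage change in X, the percentage change in Y is approximately 2.00 times as large.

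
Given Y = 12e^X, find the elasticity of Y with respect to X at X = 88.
Elasticity = 88

Elasticity = (dY/dX) · (X/Y)

dY/dX = 12·e^X
At X = 88: dY/dX = 12·e^88, Y = 12·e^88

Elasticity = (12·e^88) · (88 / (12·e^88)) = 88

Interpretation: for a small percentage change in X, the percentage change in Y is approximately 88.00 times as large.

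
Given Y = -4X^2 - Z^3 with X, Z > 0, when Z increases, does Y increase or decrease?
Y decreases

Taking the partial derivative:
∂Y/∂Z = -3Z^2

∂Y/∂Z = -3Z^2 < 0 (assuming positive values)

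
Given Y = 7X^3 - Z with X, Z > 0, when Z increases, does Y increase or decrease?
Y decreases

Taking the partial derivative:
∂Y/∂Z = -1

∂Y/∂Z = -1 < 0 (assuming positive values)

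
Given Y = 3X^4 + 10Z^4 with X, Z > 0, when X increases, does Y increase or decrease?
Y increases

Taking the partial derivative:
∂Y/∂X = 12X^3

∂Y/∂X = 12X^3 > 0 (assuming positive values)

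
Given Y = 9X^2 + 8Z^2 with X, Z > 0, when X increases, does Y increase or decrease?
Y increases

Taking the partial derivative:
∂Y/∂X = 18X

∂Y/∂X = 18X > 0 (assuming positive values)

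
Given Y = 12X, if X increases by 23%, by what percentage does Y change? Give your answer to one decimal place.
23.0%

For Y = 12X:
If X → X(1 + 0.23)
Then Y → Y · (1 + 0.23)^1
     = Y · 1.2300

Percentage change = ((1 + 0.23)^1 − 1) × 100% = 23.0%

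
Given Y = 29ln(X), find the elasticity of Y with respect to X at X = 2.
Elasticity = 1/ln(2) ≈ 1.4427

Elasticity = (dY/dX) · (X/Y)

dY/dX = 29/X
At X = 2: dY/dX = 29/2, Y = 29·ln(2)

Elasticity = (29/2) · (2 / (29·ln(2))) = 1/ln(2) ≈ 1.4427

Interpretation: for a small percentage change in X, the percentage change in Y is approximately 1.44 times as large.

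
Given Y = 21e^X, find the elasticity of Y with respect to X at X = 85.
Elasticity = 85

Elasticity = (dY/dX) · (X/Y)

dY/dX = 21·e^X
At X = 85: dY/dX = 21·e^85, Y = 21·e^85

Elasticity = (21·e^85) · (85 / (21·e^85)) = 85

Interpretation: for a small percentage change in X, the percentage change in Y is approximately 85.00 times as large.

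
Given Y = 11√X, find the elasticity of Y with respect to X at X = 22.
Elasticity = 1/2

Elasticity = (dY/dX) · (X/Y)

dY/dX = 11/(2·√X)
At X = 22: dY/dX = √22/4, Y = 11·√22

Elasticity = (√22/4) · (22 / (11·√22)) = 1/2

Interpretation: for a small percentage change in X, the percentage change in Y is approximately 0.50 times as large.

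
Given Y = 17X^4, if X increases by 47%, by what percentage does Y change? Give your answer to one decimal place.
366.9%

For Y = 17X^4:
If X → X(1 + 0.47)
Then Y → Y · (1 + 0.47)^4
     ≈ Y · 4.6695

Percentage change = ((1 + 0.47)^4 − 1) × 100% ≈ 366.9%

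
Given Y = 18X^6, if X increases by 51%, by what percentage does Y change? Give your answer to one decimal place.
1085.4%

For Y = 18X^6:
If X → X(1 + 0.51)
Then Y → Y · (1 + 0.51)^6
     ≈ Y · 11.8539

Percentage change = ((1 + 0.51)^6 − 1) × 100% ≈ 1085.4%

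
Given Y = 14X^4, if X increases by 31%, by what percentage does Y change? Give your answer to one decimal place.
194.5%

For Y = 14X^4:
If X → X(1 + 0.31)
Then Y → Y · (1 + 0.31)^4
     ≈ Y · 2.9450

Percentage change = ((1 + 0.31)^4 − 1) × 100% ≈ 194.5%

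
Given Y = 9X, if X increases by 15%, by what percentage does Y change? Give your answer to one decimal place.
15.0%

For Y = 9X:
If X → X(1 + 0.15)
Then Y → Y · (1 + 0.15)^1
     = Y · 1.1500

Percentage change = ((1 + 0.15)^1 − 1) × 100% = 15.0%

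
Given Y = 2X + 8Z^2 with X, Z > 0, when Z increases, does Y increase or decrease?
Y increases

Taking the partial derivative:
∂Y/∂Z = 16Z

∂Y/∂Z = 16Z > 0 (assuming positive values)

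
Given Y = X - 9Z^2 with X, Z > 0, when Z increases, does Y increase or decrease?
Y decreases

Taking the partial derivative:
∂Y/∂Z = -18Z

∂Y/∂Z = -18Z < 0 (assuming positive values)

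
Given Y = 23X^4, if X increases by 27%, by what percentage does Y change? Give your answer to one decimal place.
160.1%

For Y = 23X^4:
If X → X(1 + 0.27)
Then Y → Y · (1 + 0.27)^4
     ≈ Y · 2.6014

Percentage change = ((1 + 0.27)^4 − 1) × 100% ≈ 160.1%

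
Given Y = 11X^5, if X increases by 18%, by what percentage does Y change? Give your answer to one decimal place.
128.8%

For Y = 11X^5:
If X → X(1 + 0.18)
Then Y → Y · (1 + 0.18)^5
     ≈ Y · 2.2878

Percentage change = ((1 + 0.18)^5 − 1) × 100% ≈ 128.8%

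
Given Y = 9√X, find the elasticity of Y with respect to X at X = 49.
Elasticity = 1/2

Elasticity = (dY/dX) · (X/Y)

dY/dX = 9/(2·√X)
At X = 49: dY/dX = 9/14, Y = 63

Elasticity = (9/14) · (49 / 63) = 1/2

Interpretation: for a small percentage change in X, the percentage change in Y is approximately 0.50 times as large.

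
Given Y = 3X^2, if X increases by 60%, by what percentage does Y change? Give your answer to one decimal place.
156.0%

For Y = 3X^2:
If X → X(1 + 0.6)
Then Y → Y · (1 + 0.6)^2
     = Y · 2.5600

Percentage change = ((1 + 0.6)^2 − 1) × 100% = 156.0%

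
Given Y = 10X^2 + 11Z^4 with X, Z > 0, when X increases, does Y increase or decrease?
Y increases

Taking the partial derivative:
∂Y/∂X = 20X

∂Y/∂X = 20X > 0 (assuming positive values)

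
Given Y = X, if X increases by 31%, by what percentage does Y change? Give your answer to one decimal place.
31.0%

For Y = X:
If X → X(1 + 0.31)
Then Y → Y · (1 + 0.31)^1
     = Y · 1.3100

Percentage change = ((1 + 0.31)^1 − 1) × 100% = 31.0%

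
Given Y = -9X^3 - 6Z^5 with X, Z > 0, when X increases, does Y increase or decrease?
Y decreases

Taking the partial derivative:
∂Y/∂X = -27X^2

∂Y/∂X = -27X^2 < 0 (assuming positive values)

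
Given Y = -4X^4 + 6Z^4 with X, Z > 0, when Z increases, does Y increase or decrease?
Y increases

Taking the partial derivative:
∂Y/∂Z = 24Z^3

∂Y/∂Z = 24Z^3 > 0 (assuming positive values)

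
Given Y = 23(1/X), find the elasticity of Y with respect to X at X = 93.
Elasticity = -1

Elasticity = (dY/dX) · (X/Y)

dY/dX = -23/X²
At X = 93: dY/dX = -23/8649, Y = 23/93

Elasticity = (-23/8649) · (93 / (23/93)) = -1

Interpretation: for a small percentage change in X, the percentage change in Y is approximately -1.00 times as large.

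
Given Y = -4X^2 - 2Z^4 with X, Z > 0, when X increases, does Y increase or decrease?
Y decreases

Taking the partial derivative:
∂Y/∂X = -8X

∂Y/∂X = -8X < 0 (assuming positive values)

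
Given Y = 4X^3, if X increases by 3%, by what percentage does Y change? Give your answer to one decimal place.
9.3%

For Y = 4X^3:
If X → X(1 + 0.03)
Then Y → Y · (1 + 0.03)^3
     ≈ Y · 1.0927

Percentage change = ((1 + 0.03)^3 − 1) × 100% ≈ 9.3%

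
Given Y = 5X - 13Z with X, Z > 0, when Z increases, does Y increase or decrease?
Y decreases

Taking the partial derivative:
∂Y/∂Z = -13

∂Y/∂Z = -13 < 0 (assuming positive values)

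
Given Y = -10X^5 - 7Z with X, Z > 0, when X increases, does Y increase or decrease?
Y decreases

Taking the partial derivative:
∂Y/∂X = -50X^4

∂Y/∂X = -50X^4 < 0 (assuming positive values)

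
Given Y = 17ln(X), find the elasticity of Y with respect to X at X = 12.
Elasticity = 1/ln(12) ≈ 0.4024

Elasticity = (dY/dX) · (X/Y)

dY/dX = 17/X
At X = 12: dY/dX = 17/12, Y = 17·ln(12)

Elasticity = (17/12) · (12 / (17·ln(12))) = 1/ln(12) ≈ 0.4024

Interpretation: for a small percentage change in X, the percentage change in Y is approximately 0.40 times as large.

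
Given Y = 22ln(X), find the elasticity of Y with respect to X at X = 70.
Elasticity = 1/ln(70) ≈ 0.2354

Elasticity = (dY/dX) · (X/Y)

dY/dX = 22/X
At X = 70: dY/dX = 11/35, Y = 22·ln(70)

Elasticity = (11/35) · (70 / (22·ln(70))) = 1/ln(70) ≈ 0.2354

Interpretation: for a small percentage change in X, the percentage change in Y is approximately 0.24 times as large.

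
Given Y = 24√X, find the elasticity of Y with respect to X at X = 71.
Elasticity = 1/2

Elasticity = (dY/dX) · (X/Y)

dY/dX = 12/√X
At X = 71: dY/dX = 12·√71/71, Y = 24·√71

Elasticity = (12·√71/71) · (71 / (24·√71)) = 1/2

Interpretation: for a small percentage change in X, the percentage change in Y is approximately 0.50 times as large.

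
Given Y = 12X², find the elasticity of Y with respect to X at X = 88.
Elasticity = 2

Elasticity = (dY/dX) · (X/Y)

dY/dX = 24·X
At X = 88: dY/dX = 2112, Y = 92928

Elasticity = 2112 · (88 / 92928) = 2

Interpretation: for a small percentage change in X, the percentage change in Y is approximately 2.00 times as large.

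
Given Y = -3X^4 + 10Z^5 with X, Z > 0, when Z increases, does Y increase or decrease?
Y increases

Taking the partial derivative:
∂Y/∂Z = 50Z^4

∂Y/∂Z = 50Z^4 > 0 (assuming positive values)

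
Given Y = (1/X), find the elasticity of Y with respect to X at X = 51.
Elasticity = -1

Elasticity = (dY/dX) · (X/Y)

dY/dX = -1/X²
At X = 51: dY/dX = -1/2601, Y = 1/51

Elasticity = (-1/2601) · (51 / (1/51)) = -1

Interpretation: for a small percentage change in X, the percentage change in Y is approximately -1.00 times as large.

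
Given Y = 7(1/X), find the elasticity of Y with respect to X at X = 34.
Elasticity = -1

Elasticity = (dY/dX) · (X/Y)

dY/dX = -7/X²
At X = 34: dY/dX = -7/1156, Y = 7/34

Elasticity = (-7/1156) · (34 / (7/34)) = -1

Interpretation: for a small percentage change in X, the percentage change in Y is approximately -1.00 times as large.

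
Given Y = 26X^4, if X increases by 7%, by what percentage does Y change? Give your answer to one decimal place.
31.1%

For Y = 26X^4:
If X → X(1 + 0.07)
Then Y → Y · (1 + 0.07)^4
     ≈ Y · 1.3108

Percentage change = ((1 + 0.07)^4 − 1) × 100% ≈ 31.1%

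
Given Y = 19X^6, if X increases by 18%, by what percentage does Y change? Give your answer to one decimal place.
170.0%

For Y = 19X^6:
If X → X(1 + 0.18)
Then Y → Y · (1 + 0.18)^6
     ≈ Y · 2.6996

Percentage change = ((1 + 0.18)^6 − 1) × 100% ≈ 170.0%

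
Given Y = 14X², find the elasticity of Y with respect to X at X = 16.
Elasticity = 2

Elasticity = (dY/dX) · (X/Y)

dY/dX = 28·X
At X = 16: dY/dX = 448, Y = 3584

Elasticity = 448 · (16 / 3584) = 2

Interpretation: for a small percentage change in X, the percentage change in Y is approximately 2.00 times as large.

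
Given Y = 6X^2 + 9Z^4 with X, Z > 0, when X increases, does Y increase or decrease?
Y increases

Taking the partial derivative:
∂Y/∂X = 12X

∂Y/∂X = 12X > 0 (assuming positive values)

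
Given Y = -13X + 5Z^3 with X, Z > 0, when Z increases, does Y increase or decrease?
Y increases

Taking the partial derivative:
∂Y/∂Z = 15Z^2

∂Y/∂Z = 15Z^2 > 0 (assuming positive values)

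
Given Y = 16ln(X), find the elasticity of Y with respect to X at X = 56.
Elasticity = 1/ln(56) ≈ 0.2484

Elasticity = (dY/dX) · (X/Y)

dY/dX = 16/X
At X = 56: dY/dX = 2/7, Y = 16·ln(56)

Elasticity = (2/7) · (56 / (16·ln(56))) = 1/ln(56) ≈ 0.2484

Interpretation: for a small percentage change in X, the percentage change in Y is approximately 0.25 times as large.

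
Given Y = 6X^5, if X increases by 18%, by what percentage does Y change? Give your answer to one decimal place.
128.8%

For Y = 6X^5:
If X → X(1 + 0.18)
Then Y → Y · (1 + 0.18)^5
     ≈ Y · 2.2878

Percentage change = ((1 + 0.18)^5 − 1) × 100% ≈ 128.8%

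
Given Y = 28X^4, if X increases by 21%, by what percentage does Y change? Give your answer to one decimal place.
114.4%

For Y = 28X^4:
If X → X(1 + 0.21)
Then Y → Y · (1 + 0.21)^4
     ≈ Y · 2.1436

Percentage change = ((1 + 0.21)^4 − 1) × 100% ≈ 114.4%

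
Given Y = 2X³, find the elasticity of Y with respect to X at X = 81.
Elasticity = 3

Elasticity = (dY/dX) · (X/Y)

dY/dX = 6·X²
At X = 81: dY/dX = 39366, Y = 1062882

Elasticity = 39366 · (81 / 1062882) = 3

Interpretation: for a small percentage change in X, the percentage change in Y is approximately 3.00 times as large.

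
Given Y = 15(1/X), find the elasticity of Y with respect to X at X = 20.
Elasticity = -1

Elasticity = (dY/dX) · (X/Y)

dY/dX = -15/X²
At X = 20: dY/dX = -3/80, Y = 3/4

Elasticity = (-3/80) · (20 / (3/4)) = -1

Interpretation: for a small percentage change in X, the percentage change in Y is approximately -1.00 times as large.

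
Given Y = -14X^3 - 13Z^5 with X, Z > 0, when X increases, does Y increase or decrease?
Y decreases

Taking the partial derivative:
∂Y/∂X = -42X^2

∂Y/∂X = -42X^2 < 0 (assuming positive values)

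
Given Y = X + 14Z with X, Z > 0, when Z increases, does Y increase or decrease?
Y increases

Taking the partial derivative:
∂Y/∂Z = 14

∂Y/∂Z = 14 > 0 (assuming positive values)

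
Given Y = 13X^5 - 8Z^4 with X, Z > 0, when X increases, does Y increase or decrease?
Y increases

Taking the partial derivative:
∂Y/∂X = 65X^4

∂Y/∂X = 65X^4 > 0 (assuming positive values)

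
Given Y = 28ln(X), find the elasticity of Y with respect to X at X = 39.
Elasticity = 1/ln(39) ≈ 0.2730

Elasticity = (dY/dX) · (X/Y)

dY/dX = 28/X
At X = 39: dY/dX = 28/39, Y = 28·ln(39)

Elasticity = (28/39) · (39 / (28·ln(39))) = 1/ln(39) ≈ 0.2730

Interpretation: for a small percentage change in X, the percentage change in Y is approximately 0.27 times as large.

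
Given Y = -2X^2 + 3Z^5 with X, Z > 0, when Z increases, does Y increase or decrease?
Y increases

Taking the partial derivative:
∂Y/∂Z = 15Z^4

∂Y/∂Z = 15Z^4 > 0 (assuming positive values)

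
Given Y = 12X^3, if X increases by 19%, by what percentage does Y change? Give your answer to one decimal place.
68.5%

For Y = 12X^3:
If X → X(1 + 0.19)
Then Y → Y · (1 + 0.19)^3
     ≈ Y · 1.6852

Percentage change = ((1 + 0.19)^3 − 1) × 100% ≈ 68.5%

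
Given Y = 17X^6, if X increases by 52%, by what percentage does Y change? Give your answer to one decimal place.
1133.3%

For Y = 17X^6:
If X → X(1 + 0.52)
Then Y → Y · (1 + 0.52)^6
     ≈ Y · 12.3328

Percentage change = ((1 + 0.52)^6 − 1) × 100% ≈ 1133.3%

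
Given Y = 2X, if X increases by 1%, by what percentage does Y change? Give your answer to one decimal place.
1.0%

For Y = 2X:
If X → X(1 + 0.01)
Then Y → Y · (1 + 0.01)^1
     = Y · 1.0100

Percentage change = ((1 + 0.01)^1 − 1) × 100% = 1.0%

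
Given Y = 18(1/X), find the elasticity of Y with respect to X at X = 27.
Elasticity = -1

Elasticity = (dY/dX) · (X/Y)

dY/dX = -18/X²
At X = 27: dY/dX = -2/81, Y = 2/3

Elasticity = (-2/81) · (27 / (2/3)) = -1

Interpretation: for a small percentage change in X, the percentage change in Y is approximately -1.00 times as large.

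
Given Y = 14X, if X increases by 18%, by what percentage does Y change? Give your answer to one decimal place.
18.0%

For Y = 14X:
If X → X(1 + 0.18)
Then Y → Y · (1 + 0.18)^1
     = Y · 1.1800

Percentage change = ((1 + 0.18)^1 − 1) × 100% = 18.0%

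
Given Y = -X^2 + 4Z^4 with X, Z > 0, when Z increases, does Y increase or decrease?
Y increases

Taking the partial derivative:
∂Y/∂Z = 16Z^3

∂Y/∂Z = 16Z^3 > 0 (assuming positive values)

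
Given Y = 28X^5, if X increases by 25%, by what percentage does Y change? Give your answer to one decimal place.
205.2%

For Y = 28X^5:
If X → X(1 + 0.25)
Then Y → Y · (1 + 0.25)^5
     ≈ Y · 3.0518

Percentage change = ((1 + 0.25)^5 − 1) × 100% ≈ 205.2%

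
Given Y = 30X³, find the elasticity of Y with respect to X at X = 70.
Elasticity = 3

Elasticity = (dY/dX) · (X/Y)

dY/dX = 90·X²
At X = 70: dY/dX = 441000, Y = 10290000

Elasticity = 441000 · (70 / 10290000) = 3

Interpretation: for a small percentage change in X, the percentage change in Y is approximately 3.00 times as large.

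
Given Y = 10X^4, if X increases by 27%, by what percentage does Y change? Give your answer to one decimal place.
160.1%

For Y = 10X^4:
If X → X(1 + 0.27)
Then Y → Y · (1 + 0.27)^4
     ≈ Y · 2.6014

Percentage change = ((1 + 0.27)^4 − 1) × 100% ≈ 160.1%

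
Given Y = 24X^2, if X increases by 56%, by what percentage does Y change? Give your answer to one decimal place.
143.4%

For Y = 24X^2:
If X → X(1 + 0.56)
Then Y → Y · (1 + 0.56)^2
     = Y · 2.4336

Percentage change = ((1 + 0.56)^2 − 1) × 100% ≈ 143.4%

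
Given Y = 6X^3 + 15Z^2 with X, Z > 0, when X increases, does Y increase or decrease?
Y increases

Taking the partial derivative:
∂Y/∂X = 18X^2

∂Y/∂X = 18X^2 > 0 (assuming positive values)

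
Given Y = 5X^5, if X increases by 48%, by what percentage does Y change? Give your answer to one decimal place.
610.1%

For Y = 5X^5:
If X → X(1 + 0.48)
Then Y → Y · (1 + 0.48)^5
     ≈ Y · 7.1008

Percentage change = ((1 + 0.48)^5 − 1) × 100% ≈ 610.1%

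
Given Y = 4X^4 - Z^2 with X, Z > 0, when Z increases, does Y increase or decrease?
Y decreases

Taking the partial derivative:
∂Y/∂Z = -2Z

∂Y/∂Z = -2Z < 0 (assuming positive values)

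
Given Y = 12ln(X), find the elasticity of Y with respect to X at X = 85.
Elasticity = 1/ln(85) ≈ 0.2251

Elasticity = (dY/dX) · (X/Y)

dY/dX = 12/X
At X = 85: dY/dX = 12/85, Y = 12·ln(85)

Elasticity = (12/85) · (85 / (12·ln(85))) = 1/ln(85) ≈ 0.2251

Interpretation: for a small percentage change in X, the percentage change in Y is approximately 0.23 times as large.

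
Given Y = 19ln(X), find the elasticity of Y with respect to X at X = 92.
Elasticity = 1/ln(92) ≈ 0.2212

Elasticity = (dY/dX) · (X/Y)

dY/dX = 19/X
At X = 92: dY/dX = 19/92, Y = 19·ln(92)

Elasticity = (19/92) · (92 / (19·ln(92))) = 1/ln(92) ≈ 0.2212

Interpretation: for a small percentage change in X, the percentage change in Y is approximately 0.22 times as large.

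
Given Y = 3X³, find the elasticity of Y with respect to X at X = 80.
Elasticity = 3

Elasticity = (dY/dX) · (X/Y)

dY/dX = 9·X²
At X = 80: dY/dX = 57600, Y = 1536000

Elasticity = 57600 · (80 / 1536000) = 3

Interpretation: for a small percentage change in X, the percentage change in Y is approximately 3.00 times as large.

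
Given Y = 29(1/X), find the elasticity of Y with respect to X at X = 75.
Elasticity = -1

Elasticity = (dY/dX) · (X/Y)

dY/dX = -29/X²
At X = 75: dY/dX = -29/5625, Y = 29/75

Elasticity = (-29/5625) · (75 / (29/75)) = -1

Interpretation: for a small percentage change in X, the percentage change in Y is approximately -1.00 times as large.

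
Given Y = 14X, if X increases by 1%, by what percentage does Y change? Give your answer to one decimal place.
1.0%

For Y = 14X:
If X → X(1 + 0.01)
Then Y → Y · (1 + 0.01)^1
     = Y · 1.0100

Percentage change = ((1 + 0.01)^1 − 1) × 100% = 1.0%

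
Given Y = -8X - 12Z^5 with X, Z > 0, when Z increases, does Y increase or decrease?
Y decreases

Taking the partial derivative:
∂Y/∂Z = -60Z^4

∂Y/∂Z = -60Z^4 < 0 (assuming positive values)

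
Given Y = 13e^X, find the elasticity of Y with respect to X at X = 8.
Elasticity = 8

Elasticity = (dY/dX) · (X/Y)

dY/dX = 13·e^X
At X = 8: dY/dX = 13·e^8, Y = 13·e^8

Elasticity = (13·e^8) · (8 / (13·e^8)) = 8

Interpretation: for a small percentage change in X, the percentage change in Y is approximately 8.00 times as large.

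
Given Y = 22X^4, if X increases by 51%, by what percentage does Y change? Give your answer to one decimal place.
419.9%

For Y = 22X^4:
If X → X(1 + 0.51)
Then Y → Y · (1 + 0.51)^4
     ≈ Y · 5.1989

Percentage change = ((1 + 0.51)^4 − 1) × 100% ≈ 419.9%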